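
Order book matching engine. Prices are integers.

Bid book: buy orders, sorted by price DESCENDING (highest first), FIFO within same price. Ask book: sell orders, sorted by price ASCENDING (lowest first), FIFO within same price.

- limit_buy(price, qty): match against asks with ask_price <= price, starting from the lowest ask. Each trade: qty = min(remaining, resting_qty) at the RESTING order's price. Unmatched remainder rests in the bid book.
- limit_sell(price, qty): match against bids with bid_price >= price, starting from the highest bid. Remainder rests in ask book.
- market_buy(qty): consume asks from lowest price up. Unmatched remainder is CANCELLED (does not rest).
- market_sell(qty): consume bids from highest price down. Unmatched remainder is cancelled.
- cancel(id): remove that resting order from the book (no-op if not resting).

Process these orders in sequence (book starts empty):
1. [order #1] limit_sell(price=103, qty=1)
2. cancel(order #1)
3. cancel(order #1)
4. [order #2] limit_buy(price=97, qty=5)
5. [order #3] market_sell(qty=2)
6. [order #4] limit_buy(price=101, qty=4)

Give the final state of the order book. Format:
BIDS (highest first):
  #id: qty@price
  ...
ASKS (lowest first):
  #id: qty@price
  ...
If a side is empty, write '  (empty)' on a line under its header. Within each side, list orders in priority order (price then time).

Answer: BIDS (highest first):
  #4: 4@101
  #2: 3@97
ASKS (lowest first):
  (empty)

Derivation:
After op 1 [order #1] limit_sell(price=103, qty=1): fills=none; bids=[-] asks=[#1:1@103]
After op 2 cancel(order #1): fills=none; bids=[-] asks=[-]
After op 3 cancel(order #1): fills=none; bids=[-] asks=[-]
After op 4 [order #2] limit_buy(price=97, qty=5): fills=none; bids=[#2:5@97] asks=[-]
After op 5 [order #3] market_sell(qty=2): fills=#2x#3:2@97; bids=[#2:3@97] asks=[-]
After op 6 [order #4] limit_buy(price=101, qty=4): fills=none; bids=[#4:4@101 #2:3@97] asks=[-]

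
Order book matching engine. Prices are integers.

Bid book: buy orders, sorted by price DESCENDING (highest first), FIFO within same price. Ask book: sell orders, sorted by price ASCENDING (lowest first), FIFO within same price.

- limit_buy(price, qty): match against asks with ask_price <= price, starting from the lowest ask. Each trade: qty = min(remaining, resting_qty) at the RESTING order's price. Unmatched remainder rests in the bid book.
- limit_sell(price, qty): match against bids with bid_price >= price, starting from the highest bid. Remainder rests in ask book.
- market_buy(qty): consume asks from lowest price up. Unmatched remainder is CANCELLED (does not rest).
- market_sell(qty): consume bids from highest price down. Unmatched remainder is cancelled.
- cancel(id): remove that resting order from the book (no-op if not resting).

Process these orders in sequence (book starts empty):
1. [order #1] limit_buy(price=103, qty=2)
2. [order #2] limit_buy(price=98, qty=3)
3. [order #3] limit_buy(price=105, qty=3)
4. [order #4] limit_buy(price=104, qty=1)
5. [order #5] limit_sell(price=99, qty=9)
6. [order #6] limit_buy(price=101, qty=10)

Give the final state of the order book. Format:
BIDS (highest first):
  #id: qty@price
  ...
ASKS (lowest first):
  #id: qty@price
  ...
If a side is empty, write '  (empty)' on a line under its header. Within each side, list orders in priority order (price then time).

After op 1 [order #1] limit_buy(price=103, qty=2): fills=none; bids=[#1:2@103] asks=[-]
After op 2 [order #2] limit_buy(price=98, qty=3): fills=none; bids=[#1:2@103 #2:3@98] asks=[-]
After op 3 [order #3] limit_buy(price=105, qty=3): fills=none; bids=[#3:3@105 #1:2@103 #2:3@98] asks=[-]
After op 4 [order #4] limit_buy(price=104, qty=1): fills=none; bids=[#3:3@105 #4:1@104 #1:2@103 #2:3@98] asks=[-]
After op 5 [order #5] limit_sell(price=99, qty=9): fills=#3x#5:3@105 #4x#5:1@104 #1x#5:2@103; bids=[#2:3@98] asks=[#5:3@99]
After op 6 [order #6] limit_buy(price=101, qty=10): fills=#6x#5:3@99; bids=[#6:7@101 #2:3@98] asks=[-]

Answer: BIDS (highest first):
  #6: 7@101
  #2: 3@98
ASKS (lowest first):
  (empty)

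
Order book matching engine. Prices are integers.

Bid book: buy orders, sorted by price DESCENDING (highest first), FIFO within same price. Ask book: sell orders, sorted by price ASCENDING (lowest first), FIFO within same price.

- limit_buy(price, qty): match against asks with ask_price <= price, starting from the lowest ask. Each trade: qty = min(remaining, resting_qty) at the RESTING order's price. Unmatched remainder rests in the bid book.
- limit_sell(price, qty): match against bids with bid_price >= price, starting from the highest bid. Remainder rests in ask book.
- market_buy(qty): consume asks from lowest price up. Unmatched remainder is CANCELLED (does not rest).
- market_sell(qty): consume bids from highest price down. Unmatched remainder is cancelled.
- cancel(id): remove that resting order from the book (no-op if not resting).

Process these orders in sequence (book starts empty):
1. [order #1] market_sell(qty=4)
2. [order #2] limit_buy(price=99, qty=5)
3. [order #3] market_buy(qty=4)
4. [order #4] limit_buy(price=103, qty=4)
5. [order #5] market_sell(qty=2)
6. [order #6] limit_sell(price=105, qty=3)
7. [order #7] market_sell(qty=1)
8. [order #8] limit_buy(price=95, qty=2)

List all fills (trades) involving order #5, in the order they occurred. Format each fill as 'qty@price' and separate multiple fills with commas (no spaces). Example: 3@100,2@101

After op 1 [order #1] market_sell(qty=4): fills=none; bids=[-] asks=[-]
After op 2 [order #2] limit_buy(price=99, qty=5): fills=none; bids=[#2:5@99] asks=[-]
After op 3 [order #3] market_buy(qty=4): fills=none; bids=[#2:5@99] asks=[-]
After op 4 [order #4] limit_buy(price=103, qty=4): fills=none; bids=[#4:4@103 #2:5@99] asks=[-]
After op 5 [order #5] market_sell(qty=2): fills=#4x#5:2@103; bids=[#4:2@103 #2:5@99] asks=[-]
After op 6 [order #6] limit_sell(price=105, qty=3): fills=none; bids=[#4:2@103 #2:5@99] asks=[#6:3@105]
After op 7 [order #7] market_sell(qty=1): fills=#4x#7:1@103; bids=[#4:1@103 #2:5@99] asks=[#6:3@105]
After op 8 [order #8] limit_buy(price=95, qty=2): fills=none; bids=[#4:1@103 #2:5@99 #8:2@95] asks=[#6:3@105]

Answer: 2@103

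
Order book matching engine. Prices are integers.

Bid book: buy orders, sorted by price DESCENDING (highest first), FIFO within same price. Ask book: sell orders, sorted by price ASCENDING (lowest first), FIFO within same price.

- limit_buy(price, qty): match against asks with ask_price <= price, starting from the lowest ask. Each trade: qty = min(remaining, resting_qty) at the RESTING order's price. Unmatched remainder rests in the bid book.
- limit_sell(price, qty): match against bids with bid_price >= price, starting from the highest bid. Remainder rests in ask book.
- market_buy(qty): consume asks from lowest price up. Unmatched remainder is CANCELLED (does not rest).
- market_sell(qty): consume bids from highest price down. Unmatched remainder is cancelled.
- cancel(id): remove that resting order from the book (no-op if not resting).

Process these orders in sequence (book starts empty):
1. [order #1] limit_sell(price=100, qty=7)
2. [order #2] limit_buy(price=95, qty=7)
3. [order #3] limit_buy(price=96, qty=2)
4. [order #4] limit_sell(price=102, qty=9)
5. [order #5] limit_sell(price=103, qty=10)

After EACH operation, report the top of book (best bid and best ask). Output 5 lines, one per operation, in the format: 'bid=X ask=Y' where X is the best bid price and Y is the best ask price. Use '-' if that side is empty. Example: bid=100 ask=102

After op 1 [order #1] limit_sell(price=100, qty=7): fills=none; bids=[-] asks=[#1:7@100]
After op 2 [order #2] limit_buy(price=95, qty=7): fills=none; bids=[#2:7@95] asks=[#1:7@100]
After op 3 [order #3] limit_buy(price=96, qty=2): fills=none; bids=[#3:2@96 #2:7@95] asks=[#1:7@100]
After op 4 [order #4] limit_sell(price=102, qty=9): fills=none; bids=[#3:2@96 #2:7@95] asks=[#1:7@100 #4:9@102]
After op 5 [order #5] limit_sell(price=103, qty=10): fills=none; bids=[#3:2@96 #2:7@95] asks=[#1:7@100 #4:9@102 #5:10@103]

Answer: bid=- ask=100
bid=95 ask=100
bid=96 ask=100
bid=96 ask=100
bid=96 ask=100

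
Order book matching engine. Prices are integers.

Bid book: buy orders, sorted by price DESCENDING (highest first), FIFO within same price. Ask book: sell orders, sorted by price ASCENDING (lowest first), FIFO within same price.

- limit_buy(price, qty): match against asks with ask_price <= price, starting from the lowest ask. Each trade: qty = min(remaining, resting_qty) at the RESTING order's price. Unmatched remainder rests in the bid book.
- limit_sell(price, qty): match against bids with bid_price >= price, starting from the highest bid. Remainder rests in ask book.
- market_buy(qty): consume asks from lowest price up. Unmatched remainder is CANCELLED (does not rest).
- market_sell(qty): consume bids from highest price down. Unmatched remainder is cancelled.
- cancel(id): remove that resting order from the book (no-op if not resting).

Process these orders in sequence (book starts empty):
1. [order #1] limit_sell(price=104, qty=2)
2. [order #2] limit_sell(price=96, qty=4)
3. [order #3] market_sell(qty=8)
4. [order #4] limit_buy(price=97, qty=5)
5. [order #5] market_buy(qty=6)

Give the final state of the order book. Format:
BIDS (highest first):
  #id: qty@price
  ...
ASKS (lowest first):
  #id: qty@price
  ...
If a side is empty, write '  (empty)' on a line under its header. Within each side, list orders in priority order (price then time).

After op 1 [order #1] limit_sell(price=104, qty=2): fills=none; bids=[-] asks=[#1:2@104]
After op 2 [order #2] limit_sell(price=96, qty=4): fills=none; bids=[-] asks=[#2:4@96 #1:2@104]
After op 3 [order #3] market_sell(qty=8): fills=none; bids=[-] asks=[#2:4@96 #1:2@104]
After op 4 [order #4] limit_buy(price=97, qty=5): fills=#4x#2:4@96; bids=[#4:1@97] asks=[#1:2@104]
After op 5 [order #5] market_buy(qty=6): fills=#5x#1:2@104; bids=[#4:1@97] asks=[-]

Answer: BIDS (highest first):
  #4: 1@97
ASKS (lowest first):
  (empty)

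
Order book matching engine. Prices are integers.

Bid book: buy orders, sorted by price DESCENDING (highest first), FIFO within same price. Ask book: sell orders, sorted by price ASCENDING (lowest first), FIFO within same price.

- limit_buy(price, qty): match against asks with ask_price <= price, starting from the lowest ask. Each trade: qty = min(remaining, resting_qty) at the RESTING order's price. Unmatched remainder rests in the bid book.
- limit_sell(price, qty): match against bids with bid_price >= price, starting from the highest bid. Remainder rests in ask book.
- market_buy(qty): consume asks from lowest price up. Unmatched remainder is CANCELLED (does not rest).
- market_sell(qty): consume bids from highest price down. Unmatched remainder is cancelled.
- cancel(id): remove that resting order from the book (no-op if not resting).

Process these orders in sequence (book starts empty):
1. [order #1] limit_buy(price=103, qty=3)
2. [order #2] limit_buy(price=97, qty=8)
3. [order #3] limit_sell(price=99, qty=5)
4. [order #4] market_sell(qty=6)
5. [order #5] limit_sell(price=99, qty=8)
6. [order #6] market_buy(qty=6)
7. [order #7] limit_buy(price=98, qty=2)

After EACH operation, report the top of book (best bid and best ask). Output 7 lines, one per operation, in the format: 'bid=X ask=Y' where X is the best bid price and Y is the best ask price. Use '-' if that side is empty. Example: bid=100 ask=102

Answer: bid=103 ask=-
bid=103 ask=-
bid=97 ask=99
bid=97 ask=99
bid=97 ask=99
bid=97 ask=99
bid=98 ask=99

Derivation:
After op 1 [order #1] limit_buy(price=103, qty=3): fills=none; bids=[#1:3@103] asks=[-]
After op 2 [order #2] limit_buy(price=97, qty=8): fills=none; bids=[#1:3@103 #2:8@97] asks=[-]
After op 3 [order #3] limit_sell(price=99, qty=5): fills=#1x#3:3@103; bids=[#2:8@97] asks=[#3:2@99]
After op 4 [order #4] market_sell(qty=6): fills=#2x#4:6@97; bids=[#2:2@97] asks=[#3:2@99]
After op 5 [order #5] limit_sell(price=99, qty=8): fills=none; bids=[#2:2@97] asks=[#3:2@99 #5:8@99]
After op 6 [order #6] market_buy(qty=6): fills=#6x#3:2@99 #6x#5:4@99; bids=[#2:2@97] asks=[#5:4@99]
After op 7 [order #7] limit_buy(price=98, qty=2): fills=none; bids=[#7:2@98 #2:2@97] asks=[#5:4@99]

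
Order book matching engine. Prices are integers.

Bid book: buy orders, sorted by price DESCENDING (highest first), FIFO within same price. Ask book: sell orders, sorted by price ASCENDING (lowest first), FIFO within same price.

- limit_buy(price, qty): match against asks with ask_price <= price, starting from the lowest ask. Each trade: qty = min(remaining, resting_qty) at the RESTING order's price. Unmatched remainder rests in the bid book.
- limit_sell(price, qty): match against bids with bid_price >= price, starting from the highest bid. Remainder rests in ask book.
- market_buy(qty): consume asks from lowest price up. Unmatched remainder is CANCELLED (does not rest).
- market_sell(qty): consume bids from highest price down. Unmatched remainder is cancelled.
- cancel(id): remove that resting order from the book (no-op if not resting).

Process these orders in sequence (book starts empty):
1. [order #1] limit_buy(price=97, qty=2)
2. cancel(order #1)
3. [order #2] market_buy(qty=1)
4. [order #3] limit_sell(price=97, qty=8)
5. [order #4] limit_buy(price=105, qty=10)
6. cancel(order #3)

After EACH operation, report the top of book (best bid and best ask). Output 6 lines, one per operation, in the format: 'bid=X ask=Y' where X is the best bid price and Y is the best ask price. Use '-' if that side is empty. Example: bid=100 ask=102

Answer: bid=97 ask=-
bid=- ask=-
bid=- ask=-
bid=- ask=97
bid=105 ask=-
bid=105 ask=-

Derivation:
After op 1 [order #1] limit_buy(price=97, qty=2): fills=none; bids=[#1:2@97] asks=[-]
After op 2 cancel(order #1): fills=none; bids=[-] asks=[-]
After op 3 [order #2] market_buy(qty=1): fills=none; bids=[-] asks=[-]
After op 4 [order #3] limit_sell(price=97, qty=8): fills=none; bids=[-] asks=[#3:8@97]
After op 5 [order #4] limit_buy(price=105, qty=10): fills=#4x#3:8@97; bids=[#4:2@105] asks=[-]
After op 6 cancel(order #3): fills=none; bids=[#4:2@105] asks=[-]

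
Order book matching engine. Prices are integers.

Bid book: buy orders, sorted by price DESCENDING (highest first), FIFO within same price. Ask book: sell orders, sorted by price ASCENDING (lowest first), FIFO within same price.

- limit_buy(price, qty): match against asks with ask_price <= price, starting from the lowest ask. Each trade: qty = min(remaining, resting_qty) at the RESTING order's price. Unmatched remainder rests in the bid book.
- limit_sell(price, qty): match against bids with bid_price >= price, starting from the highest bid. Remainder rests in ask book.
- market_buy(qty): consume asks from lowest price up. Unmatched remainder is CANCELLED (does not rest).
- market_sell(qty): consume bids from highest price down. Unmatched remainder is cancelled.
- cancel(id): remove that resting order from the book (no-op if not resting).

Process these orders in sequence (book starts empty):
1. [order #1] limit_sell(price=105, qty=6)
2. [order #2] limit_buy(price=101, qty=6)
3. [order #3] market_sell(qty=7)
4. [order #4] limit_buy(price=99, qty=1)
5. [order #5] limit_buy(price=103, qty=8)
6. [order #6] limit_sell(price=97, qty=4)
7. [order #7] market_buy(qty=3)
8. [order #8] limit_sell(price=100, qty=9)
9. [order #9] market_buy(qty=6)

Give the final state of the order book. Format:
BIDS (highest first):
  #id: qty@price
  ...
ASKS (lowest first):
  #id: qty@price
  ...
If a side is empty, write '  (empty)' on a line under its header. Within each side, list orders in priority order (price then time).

Answer: BIDS (highest first):
  #4: 1@99
ASKS (lowest first):
  #1: 2@105

Derivation:
After op 1 [order #1] limit_sell(price=105, qty=6): fills=none; bids=[-] asks=[#1:6@105]
After op 2 [order #2] limit_buy(price=101, qty=6): fills=none; bids=[#2:6@101] asks=[#1:6@105]
After op 3 [order #3] market_sell(qty=7): fills=#2x#3:6@101; bids=[-] asks=[#1:6@105]
After op 4 [order #4] limit_buy(price=99, qty=1): fills=none; bids=[#4:1@99] asks=[#1:6@105]
After op 5 [order #5] limit_buy(price=103, qty=8): fills=none; bids=[#5:8@103 #4:1@99] asks=[#1:6@105]
After op 6 [order #6] limit_sell(price=97, qty=4): fills=#5x#6:4@103; bids=[#5:4@103 #4:1@99] asks=[#1:6@105]
After op 7 [order #7] market_buy(qty=3): fills=#7x#1:3@105; bids=[#5:4@103 #4:1@99] asks=[#1:3@105]
After op 8 [order #8] limit_sell(price=100, qty=9): fills=#5x#8:4@103; bids=[#4:1@99] asks=[#8:5@100 #1:3@105]
After op 9 [order #9] market_buy(qty=6): fills=#9x#8:5@100 #9x#1:1@105; bids=[#4:1@99] asks=[#1:2@105]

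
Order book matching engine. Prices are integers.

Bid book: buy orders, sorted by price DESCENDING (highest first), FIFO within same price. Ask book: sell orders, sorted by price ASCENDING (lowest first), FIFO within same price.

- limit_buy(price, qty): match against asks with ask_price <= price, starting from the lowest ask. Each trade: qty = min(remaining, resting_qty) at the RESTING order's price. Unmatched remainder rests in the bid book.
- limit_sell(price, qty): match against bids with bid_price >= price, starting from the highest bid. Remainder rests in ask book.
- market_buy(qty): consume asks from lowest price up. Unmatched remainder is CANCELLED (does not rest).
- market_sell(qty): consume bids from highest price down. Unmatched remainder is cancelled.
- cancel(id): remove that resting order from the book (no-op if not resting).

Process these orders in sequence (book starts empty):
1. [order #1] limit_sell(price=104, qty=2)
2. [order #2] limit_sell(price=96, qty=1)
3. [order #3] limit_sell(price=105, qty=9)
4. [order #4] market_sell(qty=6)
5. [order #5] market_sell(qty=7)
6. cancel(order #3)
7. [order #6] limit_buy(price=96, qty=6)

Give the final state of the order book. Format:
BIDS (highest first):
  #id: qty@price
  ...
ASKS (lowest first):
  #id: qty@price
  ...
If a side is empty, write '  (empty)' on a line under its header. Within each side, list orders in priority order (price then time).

Answer: BIDS (highest first):
  #6: 5@96
ASKS (lowest first):
  #1: 2@104

Derivation:
After op 1 [order #1] limit_sell(price=104, qty=2): fills=none; bids=[-] asks=[#1:2@104]
After op 2 [order #2] limit_sell(price=96, qty=1): fills=none; bids=[-] asks=[#2:1@96 #1:2@104]
After op 3 [order #3] limit_sell(price=105, qty=9): fills=none; bids=[-] asks=[#2:1@96 #1:2@104 #3:9@105]
After op 4 [order #4] market_sell(qty=6): fills=none; bids=[-] asks=[#2:1@96 #1:2@104 #3:9@105]
After op 5 [order #5] market_sell(qty=7): fills=none; bids=[-] asks=[#2:1@96 #1:2@104 #3:9@105]
After op 6 cancel(order #3): fills=none; bids=[-] asks=[#2:1@96 #1:2@104]
After op 7 [order #6] limit_buy(price=96, qty=6): fills=#6x#2:1@96; bids=[#6:5@96] asks=[#1:2@104]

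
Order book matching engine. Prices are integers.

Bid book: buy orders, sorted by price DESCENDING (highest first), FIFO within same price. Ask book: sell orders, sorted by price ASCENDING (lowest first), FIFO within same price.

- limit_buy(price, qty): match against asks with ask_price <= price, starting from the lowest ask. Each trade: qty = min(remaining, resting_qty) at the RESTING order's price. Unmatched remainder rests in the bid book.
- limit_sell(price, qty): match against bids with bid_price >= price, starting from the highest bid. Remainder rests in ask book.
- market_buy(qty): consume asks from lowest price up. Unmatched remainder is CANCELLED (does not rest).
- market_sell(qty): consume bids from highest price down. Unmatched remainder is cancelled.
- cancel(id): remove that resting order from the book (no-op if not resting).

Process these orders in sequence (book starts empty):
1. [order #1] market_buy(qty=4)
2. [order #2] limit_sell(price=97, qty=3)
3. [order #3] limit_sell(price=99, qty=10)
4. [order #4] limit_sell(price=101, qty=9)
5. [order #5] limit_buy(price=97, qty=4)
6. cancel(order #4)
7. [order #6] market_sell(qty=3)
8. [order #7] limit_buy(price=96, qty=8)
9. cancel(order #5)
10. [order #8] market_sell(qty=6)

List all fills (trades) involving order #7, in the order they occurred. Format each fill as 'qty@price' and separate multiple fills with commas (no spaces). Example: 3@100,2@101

After op 1 [order #1] market_buy(qty=4): fills=none; bids=[-] asks=[-]
After op 2 [order #2] limit_sell(price=97, qty=3): fills=none; bids=[-] asks=[#2:3@97]
After op 3 [order #3] limit_sell(price=99, qty=10): fills=none; bids=[-] asks=[#2:3@97 #3:10@99]
After op 4 [order #4] limit_sell(price=101, qty=9): fills=none; bids=[-] asks=[#2:3@97 #3:10@99 #4:9@101]
After op 5 [order #5] limit_buy(price=97, qty=4): fills=#5x#2:3@97; bids=[#5:1@97] asks=[#3:10@99 #4:9@101]
After op 6 cancel(order #4): fills=none; bids=[#5:1@97] asks=[#3:10@99]
After op 7 [order #6] market_sell(qty=3): fills=#5x#6:1@97; bids=[-] asks=[#3:10@99]
After op 8 [order #7] limit_buy(price=96, qty=8): fills=none; bids=[#7:8@96] asks=[#3:10@99]
After op 9 cancel(order #5): fills=none; bids=[#7:8@96] asks=[#3:10@99]
After op 10 [order #8] market_sell(qty=6): fills=#7x#8:6@96; bids=[#7:2@96] asks=[#3:10@99]

Answer: 6@96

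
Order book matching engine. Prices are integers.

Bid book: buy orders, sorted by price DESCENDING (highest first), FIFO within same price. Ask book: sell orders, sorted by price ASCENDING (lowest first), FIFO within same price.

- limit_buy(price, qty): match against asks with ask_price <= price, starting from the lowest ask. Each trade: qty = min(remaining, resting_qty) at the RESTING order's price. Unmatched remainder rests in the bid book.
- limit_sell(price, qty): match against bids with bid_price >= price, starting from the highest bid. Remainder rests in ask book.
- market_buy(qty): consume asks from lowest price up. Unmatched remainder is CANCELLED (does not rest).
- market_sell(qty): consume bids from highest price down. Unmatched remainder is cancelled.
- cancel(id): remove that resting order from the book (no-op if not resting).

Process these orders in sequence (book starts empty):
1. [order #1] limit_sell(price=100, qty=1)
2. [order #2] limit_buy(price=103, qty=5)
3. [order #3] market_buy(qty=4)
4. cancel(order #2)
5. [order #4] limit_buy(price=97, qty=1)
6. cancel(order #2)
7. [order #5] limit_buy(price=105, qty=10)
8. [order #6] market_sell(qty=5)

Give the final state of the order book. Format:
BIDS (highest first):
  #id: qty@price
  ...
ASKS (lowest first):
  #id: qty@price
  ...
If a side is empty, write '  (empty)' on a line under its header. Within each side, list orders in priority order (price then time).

After op 1 [order #1] limit_sell(price=100, qty=1): fills=none; bids=[-] asks=[#1:1@100]
After op 2 [order #2] limit_buy(price=103, qty=5): fills=#2x#1:1@100; bids=[#2:4@103] asks=[-]
After op 3 [order #3] market_buy(qty=4): fills=none; bids=[#2:4@103] asks=[-]
After op 4 cancel(order #2): fills=none; bids=[-] asks=[-]
After op 5 [order #4] limit_buy(price=97, qty=1): fills=none; bids=[#4:1@97] asks=[-]
After op 6 cancel(order #2): fills=none; bids=[#4:1@97] asks=[-]
After op 7 [order #5] limit_buy(price=105, qty=10): fills=none; bids=[#5:10@105 #4:1@97] asks=[-]
After op 8 [order #6] market_sell(qty=5): fills=#5x#6:5@105; bids=[#5:5@105 #4:1@97] asks=[-]

Answer: BIDS (highest first):
  #5: 5@105
  #4: 1@97
ASKS (lowest first):
  (empty)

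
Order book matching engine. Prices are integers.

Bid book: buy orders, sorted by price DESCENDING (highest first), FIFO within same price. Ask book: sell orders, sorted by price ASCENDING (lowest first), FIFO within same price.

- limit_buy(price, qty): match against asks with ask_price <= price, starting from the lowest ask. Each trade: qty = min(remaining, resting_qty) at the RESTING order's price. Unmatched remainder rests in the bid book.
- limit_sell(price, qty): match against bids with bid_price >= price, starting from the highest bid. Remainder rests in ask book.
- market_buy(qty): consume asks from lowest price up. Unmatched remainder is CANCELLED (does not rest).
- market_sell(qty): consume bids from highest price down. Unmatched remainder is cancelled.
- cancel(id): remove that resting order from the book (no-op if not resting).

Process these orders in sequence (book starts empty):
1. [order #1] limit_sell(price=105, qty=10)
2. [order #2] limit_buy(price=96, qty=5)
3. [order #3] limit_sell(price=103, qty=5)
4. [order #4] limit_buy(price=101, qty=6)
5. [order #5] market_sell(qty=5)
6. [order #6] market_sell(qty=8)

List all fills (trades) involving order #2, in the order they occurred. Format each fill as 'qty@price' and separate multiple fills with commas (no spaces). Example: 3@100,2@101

Answer: 5@96

Derivation:
After op 1 [order #1] limit_sell(price=105, qty=10): fills=none; bids=[-] asks=[#1:10@105]
After op 2 [order #2] limit_buy(price=96, qty=5): fills=none; bids=[#2:5@96] asks=[#1:10@105]
After op 3 [order #3] limit_sell(price=103, qty=5): fills=none; bids=[#2:5@96] asks=[#3:5@103 #1:10@105]
After op 4 [order #4] limit_buy(price=101, qty=6): fills=none; bids=[#4:6@101 #2:5@96] asks=[#3:5@103 #1:10@105]
After op 5 [order #5] market_sell(qty=5): fills=#4x#5:5@101; bids=[#4:1@101 #2:5@96] asks=[#3:5@103 #1:10@105]
After op 6 [order #6] market_sell(qty=8): fills=#4x#6:1@101 #2x#6:5@96; bids=[-] asks=[#3:5@103 #1:10@105]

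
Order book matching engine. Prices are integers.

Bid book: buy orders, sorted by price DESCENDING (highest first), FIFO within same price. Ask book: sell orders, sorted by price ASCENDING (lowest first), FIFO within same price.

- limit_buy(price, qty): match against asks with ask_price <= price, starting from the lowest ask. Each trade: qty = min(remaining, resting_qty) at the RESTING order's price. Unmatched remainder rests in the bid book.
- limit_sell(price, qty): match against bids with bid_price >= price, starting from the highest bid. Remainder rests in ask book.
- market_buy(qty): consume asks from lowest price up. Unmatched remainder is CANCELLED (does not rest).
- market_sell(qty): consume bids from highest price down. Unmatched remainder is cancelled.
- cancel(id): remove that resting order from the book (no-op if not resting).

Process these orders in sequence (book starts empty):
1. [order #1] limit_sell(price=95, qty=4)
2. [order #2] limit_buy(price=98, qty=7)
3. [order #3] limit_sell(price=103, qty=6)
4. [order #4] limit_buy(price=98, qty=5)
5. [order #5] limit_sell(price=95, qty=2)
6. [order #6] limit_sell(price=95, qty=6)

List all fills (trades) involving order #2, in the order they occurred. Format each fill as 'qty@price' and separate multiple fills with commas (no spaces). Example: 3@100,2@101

After op 1 [order #1] limit_sell(price=95, qty=4): fills=none; bids=[-] asks=[#1:4@95]
After op 2 [order #2] limit_buy(price=98, qty=7): fills=#2x#1:4@95; bids=[#2:3@98] asks=[-]
After op 3 [order #3] limit_sell(price=103, qty=6): fills=none; bids=[#2:3@98] asks=[#3:6@103]
After op 4 [order #4] limit_buy(price=98, qty=5): fills=none; bids=[#2:3@98 #4:5@98] asks=[#3:6@103]
After op 5 [order #5] limit_sell(price=95, qty=2): fills=#2x#5:2@98; bids=[#2:1@98 #4:5@98] asks=[#3:6@103]
After op 6 [order #6] limit_sell(price=95, qty=6): fills=#2x#6:1@98 #4x#6:5@98; bids=[-] asks=[#3:6@103]

Answer: 4@95,2@98,1@98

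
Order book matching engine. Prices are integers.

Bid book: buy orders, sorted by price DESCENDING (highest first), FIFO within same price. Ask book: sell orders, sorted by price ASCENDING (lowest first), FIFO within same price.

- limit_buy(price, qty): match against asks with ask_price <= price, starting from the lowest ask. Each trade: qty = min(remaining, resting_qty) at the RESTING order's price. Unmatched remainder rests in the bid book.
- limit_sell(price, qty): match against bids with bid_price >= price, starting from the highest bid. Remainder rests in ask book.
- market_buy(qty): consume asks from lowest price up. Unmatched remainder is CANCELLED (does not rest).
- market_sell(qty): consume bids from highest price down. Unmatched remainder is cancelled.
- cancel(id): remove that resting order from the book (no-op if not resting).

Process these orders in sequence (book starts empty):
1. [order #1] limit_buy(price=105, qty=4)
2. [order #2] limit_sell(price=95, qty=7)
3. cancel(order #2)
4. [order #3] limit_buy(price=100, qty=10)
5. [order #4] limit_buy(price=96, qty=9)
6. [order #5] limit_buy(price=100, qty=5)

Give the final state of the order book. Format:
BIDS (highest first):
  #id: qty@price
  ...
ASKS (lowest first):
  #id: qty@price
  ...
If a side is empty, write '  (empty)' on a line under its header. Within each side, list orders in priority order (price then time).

Answer: BIDS (highest first):
  #3: 10@100
  #5: 5@100
  #4: 9@96
ASKS (lowest first):
  (empty)

Derivation:
After op 1 [order #1] limit_buy(price=105, qty=4): fills=none; bids=[#1:4@105] asks=[-]
After op 2 [order #2] limit_sell(price=95, qty=7): fills=#1x#2:4@105; bids=[-] asks=[#2:3@95]
After op 3 cancel(order #2): fills=none; bids=[-] asks=[-]
After op 4 [order #3] limit_buy(price=100, qty=10): fills=none; bids=[#3:10@100] asks=[-]
After op 5 [order #4] limit_buy(price=96, qty=9): fills=none; bids=[#3:10@100 #4:9@96] asks=[-]
After op 6 [order #5] limit_buy(price=100, qty=5): fills=none; bids=[#3:10@100 #5:5@100 #4:9@96] asks=[-]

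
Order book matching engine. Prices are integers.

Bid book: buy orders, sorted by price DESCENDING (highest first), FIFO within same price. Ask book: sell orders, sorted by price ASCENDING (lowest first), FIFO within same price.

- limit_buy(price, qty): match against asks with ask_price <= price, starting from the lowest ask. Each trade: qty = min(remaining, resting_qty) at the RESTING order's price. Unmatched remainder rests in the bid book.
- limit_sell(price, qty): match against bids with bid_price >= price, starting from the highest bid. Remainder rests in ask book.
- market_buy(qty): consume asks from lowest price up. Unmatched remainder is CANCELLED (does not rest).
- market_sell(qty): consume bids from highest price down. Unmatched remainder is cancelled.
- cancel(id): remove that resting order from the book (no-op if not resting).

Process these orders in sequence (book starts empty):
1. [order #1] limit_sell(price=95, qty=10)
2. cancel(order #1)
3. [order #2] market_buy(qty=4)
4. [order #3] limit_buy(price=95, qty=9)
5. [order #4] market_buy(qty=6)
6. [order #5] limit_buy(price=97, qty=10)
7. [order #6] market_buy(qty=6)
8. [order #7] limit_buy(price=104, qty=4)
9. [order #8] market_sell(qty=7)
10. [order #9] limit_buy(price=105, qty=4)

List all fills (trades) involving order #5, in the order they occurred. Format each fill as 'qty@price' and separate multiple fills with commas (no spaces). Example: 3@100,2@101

After op 1 [order #1] limit_sell(price=95, qty=10): fills=none; bids=[-] asks=[#1:10@95]
After op 2 cancel(order #1): fills=none; bids=[-] asks=[-]
After op 3 [order #2] market_buy(qty=4): fills=none; bids=[-] asks=[-]
After op 4 [order #3] limit_buy(price=95, qty=9): fills=none; bids=[#3:9@95] asks=[-]
After op 5 [order #4] market_buy(qty=6): fills=none; bids=[#3:9@95] asks=[-]
After op 6 [order #5] limit_buy(price=97, qty=10): fills=none; bids=[#5:10@97 #3:9@95] asks=[-]
After op 7 [order #6] market_buy(qty=6): fills=none; bids=[#5:10@97 #3:9@95] asks=[-]
After op 8 [order #7] limit_buy(price=104, qty=4): fills=none; bids=[#7:4@104 #5:10@97 #3:9@95] asks=[-]
After op 9 [order #8] market_sell(qty=7): fills=#7x#8:4@104 #5x#8:3@97; bids=[#5:7@97 #3:9@95] asks=[-]
After op 10 [order #9] limit_buy(price=105, qty=4): fills=none; bids=[#9:4@105 #5:7@97 #3:9@95] asks=[-]

Answer: 3@97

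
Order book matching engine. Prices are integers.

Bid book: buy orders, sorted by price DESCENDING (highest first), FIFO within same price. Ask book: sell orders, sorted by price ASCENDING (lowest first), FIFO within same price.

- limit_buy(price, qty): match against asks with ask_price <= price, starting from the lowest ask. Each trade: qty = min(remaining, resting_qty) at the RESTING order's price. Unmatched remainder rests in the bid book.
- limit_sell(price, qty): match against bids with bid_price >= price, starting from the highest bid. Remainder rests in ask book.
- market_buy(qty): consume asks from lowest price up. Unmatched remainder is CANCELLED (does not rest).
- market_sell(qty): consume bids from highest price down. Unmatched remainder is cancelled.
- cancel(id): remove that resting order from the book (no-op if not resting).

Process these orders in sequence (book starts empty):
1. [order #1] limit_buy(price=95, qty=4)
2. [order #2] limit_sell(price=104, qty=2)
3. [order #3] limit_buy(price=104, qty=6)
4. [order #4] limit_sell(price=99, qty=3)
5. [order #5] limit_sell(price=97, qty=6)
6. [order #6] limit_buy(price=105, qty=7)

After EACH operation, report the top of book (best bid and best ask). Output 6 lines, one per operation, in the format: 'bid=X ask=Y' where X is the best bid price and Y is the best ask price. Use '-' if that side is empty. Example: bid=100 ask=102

Answer: bid=95 ask=-
bid=95 ask=104
bid=104 ask=-
bid=104 ask=-
bid=95 ask=97
bid=105 ask=-

Derivation:
After op 1 [order #1] limit_buy(price=95, qty=4): fills=none; bids=[#1:4@95] asks=[-]
After op 2 [order #2] limit_sell(price=104, qty=2): fills=none; bids=[#1:4@95] asks=[#2:2@104]
After op 3 [order #3] limit_buy(price=104, qty=6): fills=#3x#2:2@104; bids=[#3:4@104 #1:4@95] asks=[-]
After op 4 [order #4] limit_sell(price=99, qty=3): fills=#3x#4:3@104; bids=[#3:1@104 #1:4@95] asks=[-]
After op 5 [order #5] limit_sell(price=97, qty=6): fills=#3x#5:1@104; bids=[#1:4@95] asks=[#5:5@97]
After op 6 [order #6] limit_buy(price=105, qty=7): fills=#6x#5:5@97; bids=[#6:2@105 #1:4@95] asks=[-]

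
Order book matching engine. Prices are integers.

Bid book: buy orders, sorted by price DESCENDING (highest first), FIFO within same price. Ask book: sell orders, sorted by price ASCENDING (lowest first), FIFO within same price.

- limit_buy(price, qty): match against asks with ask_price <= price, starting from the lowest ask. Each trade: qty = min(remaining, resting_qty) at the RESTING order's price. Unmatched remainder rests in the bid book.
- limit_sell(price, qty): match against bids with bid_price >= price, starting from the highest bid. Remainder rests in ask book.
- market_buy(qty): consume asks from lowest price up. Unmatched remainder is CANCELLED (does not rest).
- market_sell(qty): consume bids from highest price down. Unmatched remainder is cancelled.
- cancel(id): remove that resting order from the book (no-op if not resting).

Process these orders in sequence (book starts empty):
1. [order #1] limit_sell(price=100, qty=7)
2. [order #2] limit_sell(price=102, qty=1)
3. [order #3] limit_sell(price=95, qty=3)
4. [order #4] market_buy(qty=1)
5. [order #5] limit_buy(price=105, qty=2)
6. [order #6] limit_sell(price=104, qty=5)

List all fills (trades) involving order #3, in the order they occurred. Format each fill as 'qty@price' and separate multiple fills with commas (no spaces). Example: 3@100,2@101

Answer: 1@95,2@95

Derivation:
After op 1 [order #1] limit_sell(price=100, qty=7): fills=none; bids=[-] asks=[#1:7@100]
After op 2 [order #2] limit_sell(price=102, qty=1): fills=none; bids=[-] asks=[#1:7@100 #2:1@102]
After op 3 [order #3] limit_sell(price=95, qty=3): fills=none; bids=[-] asks=[#3:3@95 #1:7@100 #2:1@102]
After op 4 [order #4] market_buy(qty=1): fills=#4x#3:1@95; bids=[-] asks=[#3:2@95 #1:7@100 #2:1@102]
After op 5 [order #5] limit_buy(price=105, qty=2): fills=#5x#3:2@95; bids=[-] asks=[#1:7@100 #2:1@102]
After op 6 [order #6] limit_sell(price=104, qty=5): fills=none; bids=[-] asks=[#1:7@100 #2:1@102 #6:5@104]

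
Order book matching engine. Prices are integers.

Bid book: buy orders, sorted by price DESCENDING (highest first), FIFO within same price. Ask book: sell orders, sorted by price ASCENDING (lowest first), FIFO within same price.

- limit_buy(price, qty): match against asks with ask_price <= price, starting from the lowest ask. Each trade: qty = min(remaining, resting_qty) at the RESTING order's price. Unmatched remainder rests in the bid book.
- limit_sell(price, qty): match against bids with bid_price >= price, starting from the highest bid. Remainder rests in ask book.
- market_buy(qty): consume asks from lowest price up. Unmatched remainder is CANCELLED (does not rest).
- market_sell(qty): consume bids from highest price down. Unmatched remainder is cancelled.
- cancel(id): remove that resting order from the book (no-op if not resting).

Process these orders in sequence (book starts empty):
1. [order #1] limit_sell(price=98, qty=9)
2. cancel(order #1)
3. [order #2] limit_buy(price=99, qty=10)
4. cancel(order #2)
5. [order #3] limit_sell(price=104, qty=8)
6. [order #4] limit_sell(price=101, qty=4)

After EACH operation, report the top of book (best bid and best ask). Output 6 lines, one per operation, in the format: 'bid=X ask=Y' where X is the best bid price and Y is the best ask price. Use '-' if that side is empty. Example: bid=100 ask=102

After op 1 [order #1] limit_sell(price=98, qty=9): fills=none; bids=[-] asks=[#1:9@98]
After op 2 cancel(order #1): fills=none; bids=[-] asks=[-]
After op 3 [order #2] limit_buy(price=99, qty=10): fills=none; bids=[#2:10@99] asks=[-]
After op 4 cancel(order #2): fills=none; bids=[-] asks=[-]
After op 5 [order #3] limit_sell(price=104, qty=8): fills=none; bids=[-] asks=[#3:8@104]
After op 6 [order #4] limit_sell(price=101, qty=4): fills=none; bids=[-] asks=[#4:4@101 #3:8@104]

Answer: bid=- ask=98
bid=- ask=-
bid=99 ask=-
bid=- ask=-
bid=- ask=104
bid=- ask=101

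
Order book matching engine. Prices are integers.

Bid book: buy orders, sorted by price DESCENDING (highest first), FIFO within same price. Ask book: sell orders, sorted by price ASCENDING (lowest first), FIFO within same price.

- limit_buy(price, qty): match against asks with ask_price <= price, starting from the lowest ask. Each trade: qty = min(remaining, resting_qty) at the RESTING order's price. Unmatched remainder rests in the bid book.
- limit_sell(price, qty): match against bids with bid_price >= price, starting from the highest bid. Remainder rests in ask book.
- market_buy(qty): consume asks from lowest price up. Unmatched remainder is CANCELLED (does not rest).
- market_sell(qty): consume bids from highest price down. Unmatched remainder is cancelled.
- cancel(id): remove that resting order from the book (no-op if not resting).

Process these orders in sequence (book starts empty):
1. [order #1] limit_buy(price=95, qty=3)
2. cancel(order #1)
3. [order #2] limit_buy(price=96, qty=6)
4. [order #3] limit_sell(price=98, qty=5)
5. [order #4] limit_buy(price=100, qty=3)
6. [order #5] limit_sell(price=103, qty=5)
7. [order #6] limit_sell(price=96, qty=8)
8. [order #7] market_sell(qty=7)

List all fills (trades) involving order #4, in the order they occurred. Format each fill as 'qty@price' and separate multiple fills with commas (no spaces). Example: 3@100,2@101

After op 1 [order #1] limit_buy(price=95, qty=3): fills=none; bids=[#1:3@95] asks=[-]
After op 2 cancel(order #1): fills=none; bids=[-] asks=[-]
After op 3 [order #2] limit_buy(price=96, qty=6): fills=none; bids=[#2:6@96] asks=[-]
After op 4 [order #3] limit_sell(price=98, qty=5): fills=none; bids=[#2:6@96] asks=[#3:5@98]
After op 5 [order #4] limit_buy(price=100, qty=3): fills=#4x#3:3@98; bids=[#2:6@96] asks=[#3:2@98]
After op 6 [order #5] limit_sell(price=103, qty=5): fills=none; bids=[#2:6@96] asks=[#3:2@98 #5:5@103]
After op 7 [order #6] limit_sell(price=96, qty=8): fills=#2x#6:6@96; bids=[-] asks=[#6:2@96 #3:2@98 #5:5@103]
After op 8 [order #7] market_sell(qty=7): fills=none; bids=[-] asks=[#6:2@96 #3:2@98 #5:5@103]

Answer: 3@98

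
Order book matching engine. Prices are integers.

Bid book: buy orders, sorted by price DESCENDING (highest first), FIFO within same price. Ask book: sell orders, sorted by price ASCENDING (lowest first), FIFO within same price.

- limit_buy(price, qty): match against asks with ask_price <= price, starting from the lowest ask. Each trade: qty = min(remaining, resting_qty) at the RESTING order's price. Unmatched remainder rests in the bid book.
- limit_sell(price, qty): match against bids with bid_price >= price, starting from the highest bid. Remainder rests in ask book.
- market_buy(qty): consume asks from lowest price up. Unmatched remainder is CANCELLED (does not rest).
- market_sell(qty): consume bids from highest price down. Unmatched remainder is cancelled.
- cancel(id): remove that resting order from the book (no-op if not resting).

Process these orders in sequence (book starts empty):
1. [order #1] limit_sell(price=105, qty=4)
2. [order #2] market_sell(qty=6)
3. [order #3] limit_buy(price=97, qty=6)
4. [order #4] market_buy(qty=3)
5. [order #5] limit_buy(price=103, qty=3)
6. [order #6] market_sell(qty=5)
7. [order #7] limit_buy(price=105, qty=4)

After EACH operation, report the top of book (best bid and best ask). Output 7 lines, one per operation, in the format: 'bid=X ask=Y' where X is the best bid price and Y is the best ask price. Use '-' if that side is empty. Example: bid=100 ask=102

After op 1 [order #1] limit_sell(price=105, qty=4): fills=none; bids=[-] asks=[#1:4@105]
After op 2 [order #2] market_sell(qty=6): fills=none; bids=[-] asks=[#1:4@105]
After op 3 [order #3] limit_buy(price=97, qty=6): fills=none; bids=[#3:6@97] asks=[#1:4@105]
After op 4 [order #4] market_buy(qty=3): fills=#4x#1:3@105; bids=[#3:6@97] asks=[#1:1@105]
After op 5 [order #5] limit_buy(price=103, qty=3): fills=none; bids=[#5:3@103 #3:6@97] asks=[#1:1@105]
After op 6 [order #6] market_sell(qty=5): fills=#5x#6:3@103 #3x#6:2@97; bids=[#3:4@97] asks=[#1:1@105]
After op 7 [order #7] limit_buy(price=105, qty=4): fills=#7x#1:1@105; bids=[#7:3@105 #3:4@97] asks=[-]

Answer: bid=- ask=105
bid=- ask=105
bid=97 ask=105
bid=97 ask=105
bid=103 ask=105
bid=97 ask=105
bid=105 ask=-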